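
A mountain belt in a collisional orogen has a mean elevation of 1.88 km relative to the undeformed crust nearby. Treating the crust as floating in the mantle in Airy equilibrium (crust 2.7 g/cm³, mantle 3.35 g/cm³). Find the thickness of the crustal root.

By Archimedes' principle applied to the lithosphere: the weight of the topography is balanced by the buoyancy of the root, ρ_c h = (ρ_m − ρ_c) r.
r = h · ρ_c / (ρ_m − ρ_c) = 1.88 km × 2.7 / (3.35 − 2.7) = 7.81 km.

7.81 km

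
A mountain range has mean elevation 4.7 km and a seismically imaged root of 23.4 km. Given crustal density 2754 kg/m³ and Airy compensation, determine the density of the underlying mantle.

Airy balance: ρ_c h = (ρ_m − ρ_c) r → ρ_m = ρ_c (1 + h/r).
ρ_m = 2754 × (1 + 4.7 km/23.4 km) = 3310 kg/m³.

3310 kg/m³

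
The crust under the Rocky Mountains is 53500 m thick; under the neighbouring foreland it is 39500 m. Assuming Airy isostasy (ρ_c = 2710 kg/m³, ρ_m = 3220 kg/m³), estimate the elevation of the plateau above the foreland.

2220 m

Excess crust Δ = 53500 m − 39500 m = 14000 m, split between elevation h and root r with h + r = Δ.
Airy balance ρ_c h = (ρ_m − ρ_c) r gives r = h ρ_c/(ρ_m − ρ_c), so h (1 + ρ_c/(ρ_m − ρ_c)) = Δ, i.e. h = Δ (ρ_m − ρ_c)/ρ_m.
h = 14000 m × 510/3220 = 2220 m.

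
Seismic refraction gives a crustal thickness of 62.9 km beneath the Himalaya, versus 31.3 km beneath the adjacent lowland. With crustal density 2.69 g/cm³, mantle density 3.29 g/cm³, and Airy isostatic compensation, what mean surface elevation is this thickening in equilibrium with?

5.76 km

Excess crust Δ = 62.9 km − 31.3 km = 31.6 km, split between elevation h and root r with h + r = Δ.
Airy balance ρ_c h = (ρ_m − ρ_c) r gives r = h ρ_c/(ρ_m − ρ_c), so h (1 + ρ_c/(ρ_m − ρ_c)) = Δ, i.e. h = Δ (ρ_m − ρ_c)/ρ_m.
h = 31.6 km × 0.6/3.29 = 5.76 km.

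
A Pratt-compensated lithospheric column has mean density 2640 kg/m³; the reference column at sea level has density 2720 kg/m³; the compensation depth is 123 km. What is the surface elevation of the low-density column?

3.73 km

ρ_ref D = ρ (D + h) → h = D (ρ_ref − ρ)/ρ.
h = 123 km × (2720 − 2640)/2640 = 3.73 km.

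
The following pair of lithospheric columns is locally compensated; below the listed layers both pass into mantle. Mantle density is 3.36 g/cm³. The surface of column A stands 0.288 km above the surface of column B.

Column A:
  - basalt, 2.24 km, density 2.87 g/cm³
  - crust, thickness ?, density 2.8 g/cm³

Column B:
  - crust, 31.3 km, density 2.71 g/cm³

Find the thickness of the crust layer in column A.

Take the compensation level at the base of the deeper column (depth z_c below the surface of column A) and equate Σ ρ_i t_i down to z_c; mantle fills any gap and the z_c terms cancel.
Column A: 2.24×2.87 + x×2.8 + (z_c − 2.24 − x)×3.36
Column B: 0.288×0 + 31.3×2.71 + (z_c − 0.288 − 31.3)×3.36
The z_c×3.36 term appears on both sides and cancels. Collect the known terms of each column as K = Σ(ρt)_known − 3.36 × (depth of known layers): K_A = 6.4288 − 3.36×2.24 = −1.0976; K_B = 84.823 − 3.36×(0.288 + 31.3) = −21.31268.
Balance: K_A − x×(3.36 − 2.8) = K_B, so x = (K_A − K_B)/(3.36 − 2.8) = 20.2151/0.56 = 36.1 km.

36.1 km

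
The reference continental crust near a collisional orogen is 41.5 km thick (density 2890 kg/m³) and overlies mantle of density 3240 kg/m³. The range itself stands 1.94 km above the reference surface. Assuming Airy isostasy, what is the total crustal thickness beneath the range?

59.5 km

Root depth r = h ρ_c / (ρ_m − ρ_c) = 1.94 km × 2890 / 350 = 16.02 km.
Total thickness = T + h + r = 41.5 km + 1.94 km + 16.02 km = 59.5 km.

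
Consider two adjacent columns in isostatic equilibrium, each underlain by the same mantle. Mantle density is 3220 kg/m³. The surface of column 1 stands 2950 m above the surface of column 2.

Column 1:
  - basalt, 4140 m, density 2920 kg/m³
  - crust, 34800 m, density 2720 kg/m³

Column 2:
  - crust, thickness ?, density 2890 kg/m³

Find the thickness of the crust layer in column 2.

Take the compensation level at the base of the deeper column (depth z_c below the surface of column 1) and equate Σ ρ_i t_i down to z_c; mantle fills any gap and the z_c terms cancel.
Column 1: 4140×2920 + 34800×2720 + (z_c − 38940)×3220
Column 2: 2950×0 + x×2890 + (z_c − 2950 − 0 − x)×3220
The z_c×3220 term appears on both sides and cancels. Collect the known terms of each column as K = Σ(ρt)_known − 3220 × (depth of known layers): K_1 = 106744800 − 3220×38940 = −18642000; K_2 = 0 − 3220×(2950 + 0) = −9499000.
Balance: K_1 = K_2 − x×(3220 − 2890), so x = (K_2 − K_1)/(3220 − 2890) = 9143000/330 = 27700 m.

27700 m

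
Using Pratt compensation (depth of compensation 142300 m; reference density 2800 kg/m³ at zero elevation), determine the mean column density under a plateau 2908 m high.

2740 kg/m³

Pratt balance: ρ_ref D = ρ (D + h).
ρ = ρ_ref D/(D + h) = 2800 × 142300 m/(142300 m + 2908 m) = 2740 kg/m³.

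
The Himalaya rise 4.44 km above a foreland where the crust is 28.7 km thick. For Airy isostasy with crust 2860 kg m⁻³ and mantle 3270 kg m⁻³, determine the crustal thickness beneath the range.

64.1 km

Root depth r = h ρ_c / (ρ_m − ρ_c) = 4.44 km × 2860 / 410 = 30.97 km.
Total thickness = T + h + r = 28.7 km + 4.44 km + 30.97 km = 64.1 km.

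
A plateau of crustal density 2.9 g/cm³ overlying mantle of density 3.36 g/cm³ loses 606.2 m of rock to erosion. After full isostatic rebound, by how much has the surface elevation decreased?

Rebound u = e ρ_c/ρ_m = 606.2 m × 2.9/3.36 = 523.2 m.
Net surface drop = e − u = 606.2 m − 523.2 m = e (ρ_m − ρ_c)/ρ_m = 83 m.

83 m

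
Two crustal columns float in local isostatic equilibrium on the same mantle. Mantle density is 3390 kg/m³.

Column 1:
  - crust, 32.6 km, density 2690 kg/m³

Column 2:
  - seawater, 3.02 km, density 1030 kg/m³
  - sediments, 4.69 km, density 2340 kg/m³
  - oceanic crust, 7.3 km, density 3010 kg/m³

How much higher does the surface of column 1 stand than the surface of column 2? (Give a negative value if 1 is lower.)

For any compensation level in the mantle, the mantle terms cancel and isostasy reduces to e = (Σt_1 − Σt_2) − (Σ(ρt)_1 − Σ(ρt)_2) / ρ_m.
Σt_1 = 32.6 km; Σt_2 = 15.01 km; Σ(ρt)_1 = 87694; Σ(ρt)_2 = 36058.2 (in km·kg/m³).
e = (32.6 − 15.01) − (87694 − 36058.2) / 3390 = 2.36 km.

2.36 km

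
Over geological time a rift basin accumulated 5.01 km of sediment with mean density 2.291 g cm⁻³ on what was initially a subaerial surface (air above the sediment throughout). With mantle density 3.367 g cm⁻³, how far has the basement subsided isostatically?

3.41 km

Subaerial load: s = t ρ_sed / ρ_m = 5.01 km × 2.291/3.367 = 3.41 km.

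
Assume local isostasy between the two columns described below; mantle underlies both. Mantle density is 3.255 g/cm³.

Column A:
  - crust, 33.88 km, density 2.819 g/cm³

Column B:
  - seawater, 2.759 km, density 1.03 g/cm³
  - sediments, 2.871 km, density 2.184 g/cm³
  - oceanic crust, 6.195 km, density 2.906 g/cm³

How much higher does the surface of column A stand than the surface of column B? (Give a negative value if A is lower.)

1.04 km

For any compensation level in the mantle, the mantle terms cancel and isostasy reduces to e = (Σt_A − Σt_B) − (Σ(ρt)_A − Σ(ρt)_B) / ρ_m.
Σt_A = 33.88 km; Σt_B = 11.825 km; Σ(ρt)_A = 95.50772; Σ(ρt)_B = 27.114704 (in km·g/cm³).
e = (33.88 − 11.825) − (95.50772 − 27.114704) / 3.255 = 1.04 km.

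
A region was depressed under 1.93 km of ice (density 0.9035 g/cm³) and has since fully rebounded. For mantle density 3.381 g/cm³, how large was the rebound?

Removing the load lets mantle flow back in; uplift u satisfies ρ_ice t = ρ_m u.
u = t ρ_ice/ρ_m = 1.93 km × 0.9035/3.381 = 0.516 km.

0.516 km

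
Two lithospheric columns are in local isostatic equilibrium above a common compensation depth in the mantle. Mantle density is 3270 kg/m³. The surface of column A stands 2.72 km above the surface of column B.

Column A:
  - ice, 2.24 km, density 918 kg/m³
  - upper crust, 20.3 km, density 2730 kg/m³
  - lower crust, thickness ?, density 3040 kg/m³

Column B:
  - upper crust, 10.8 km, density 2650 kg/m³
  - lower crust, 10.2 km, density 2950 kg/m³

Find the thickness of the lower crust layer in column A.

Take the compensation level at the base of the deeper column (depth z_c below the surface of column A) and equate Σ ρ_i t_i down to z_c; mantle fills any gap and the z_c terms cancel.
Column A: 2.24×918 + 20.3×2730 + x×3040 + (z_c − 22.54 − x)×3270
Column B: 2.72×0 + 10.8×2650 + 10.2×2950 + (z_c − 2.72 − 21)×3270
The z_c×3270 term appears on both sides and cancels. Collect the known terms of each column as K = Σ(ρt)_known − 3270 × (depth of known layers): K_A = 57475.32 − 3270×22.54 = −16230.48; K_B = 58710 − 3270×(2.72 + 21) = −18854.4.
Balance: K_A − x×(3270 − 3040) = K_B, so x = (K_A − K_B)/(3270 − 3040) = 2623.92/230 = 11.4 km.

11.4 km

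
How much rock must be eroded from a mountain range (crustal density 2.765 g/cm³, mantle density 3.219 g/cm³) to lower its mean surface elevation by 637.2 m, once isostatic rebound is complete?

Net drop Δ = e − u = e − e ρ_c/ρ_m = e (ρ_m − ρ_c)/ρ_m.
e = Δ ρ_m/(ρ_m − ρ_c) = 637.2 m × 3.219/0.454 = 4520 m.

4520 m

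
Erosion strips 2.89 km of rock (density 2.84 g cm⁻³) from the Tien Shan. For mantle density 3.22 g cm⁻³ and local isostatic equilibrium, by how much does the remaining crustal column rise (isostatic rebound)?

Unloading: uplift u = e ρ_c/ρ_m = 2.89 km × 2.84/3.22 = 2.55 km.

2.55 km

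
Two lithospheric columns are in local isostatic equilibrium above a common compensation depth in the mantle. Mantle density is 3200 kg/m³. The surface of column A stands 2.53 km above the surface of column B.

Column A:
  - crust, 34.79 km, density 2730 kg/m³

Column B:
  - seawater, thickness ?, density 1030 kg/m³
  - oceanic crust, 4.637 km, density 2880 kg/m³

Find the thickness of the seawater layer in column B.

3.12 km

Take the compensation level at the base of the deeper column (depth z_c below the surface of column A) and equate Σ ρ_i t_i down to z_c; mantle fills any gap and the z_c terms cancel.
Column A: 34.79×2730 + (z_c − 34.79)×3200
Column B: 2.53×0 + x×1030 + 4.637×2880 + (z_c − 2.53 − 4.637 − x)×3200
The z_c×3200 term appears on both sides and cancels. Collect the known terms of each column as K = Σ(ρt)_known − 3200 × (depth of known layers): K_A = 94976.7 − 3200×34.79 = −16351.3; K_B = 13354.56 − 3200×(2.53 + 4.637) = −9579.84.
Balance: K_A = K_B − x×(3200 − 1030), so x = (K_B − K_A)/(3200 − 1030) = 6771.46/2170 = 3.12 km.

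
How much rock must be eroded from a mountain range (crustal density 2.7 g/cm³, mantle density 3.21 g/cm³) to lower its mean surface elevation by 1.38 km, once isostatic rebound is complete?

Net drop Δ = e − u = e − e ρ_c/ρ_m = e (ρ_m − ρ_c)/ρ_m.
e = Δ ρ_m/(ρ_m − ρ_c) = 1.38 km × 3.21/0.51 = 8.69 km.

8.69 km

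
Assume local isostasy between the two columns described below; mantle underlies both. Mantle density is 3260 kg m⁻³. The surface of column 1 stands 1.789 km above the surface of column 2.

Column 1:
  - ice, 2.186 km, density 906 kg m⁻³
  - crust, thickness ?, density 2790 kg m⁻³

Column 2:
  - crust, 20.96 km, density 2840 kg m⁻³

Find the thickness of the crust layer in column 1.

20.2 km

Take the compensation level at the base of the deeper column (depth z_c below the surface of column 1) and equate Σ ρ_i t_i down to z_c; mantle fills any gap and the z_c terms cancel.
Column 1: 2.186×906 + x×2790 + (z_c − 2.186 − x)×3260
Column 2: 1.789×0 + 20.96×2840 + (z_c − 1.789 − 20.96)×3260
The z_c×3260 term appears on both sides and cancels. Collect the known terms of each column as K = Σ(ρt)_known − 3260 × (depth of known layers): K_1 = 1980.516 − 3260×2.186 = −5145.844; K_2 = 59526.4 − 3260×(1.789 + 20.96) = −14635.34.
Balance: K_1 − x×(3260 − 2790) = K_2, so x = (K_1 − K_2)/(3260 − 2790) = 9489.5/470 = 20.2 km.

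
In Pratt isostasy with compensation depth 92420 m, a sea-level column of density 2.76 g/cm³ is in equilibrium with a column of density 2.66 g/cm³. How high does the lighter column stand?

ρ_ref D = ρ (D + h) → h = D (ρ_ref − ρ)/ρ.
h = 92420 m × (2.76 − 2.66)/2.66 = 3470 m.

3470 m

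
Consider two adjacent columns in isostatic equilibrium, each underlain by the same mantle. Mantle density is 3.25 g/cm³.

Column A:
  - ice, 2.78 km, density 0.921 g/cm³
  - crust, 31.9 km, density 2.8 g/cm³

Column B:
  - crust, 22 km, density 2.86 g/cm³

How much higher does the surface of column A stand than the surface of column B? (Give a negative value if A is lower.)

3.77 km

For any compensation level in the mantle, the mantle terms cancel and isostasy reduces to e = (Σt_A − Σt_B) − (Σ(ρt)_A − Σ(ρt)_B) / ρ_m.
Σt_A = 34.68 km; Σt_B = 22 km; Σ(ρt)_A = 91.88038; Σ(ρt)_B = 62.92 (in km·g/cm³).
e = (34.68 − 22) − (91.88038 − 62.92) / 3.25 = 3.77 km.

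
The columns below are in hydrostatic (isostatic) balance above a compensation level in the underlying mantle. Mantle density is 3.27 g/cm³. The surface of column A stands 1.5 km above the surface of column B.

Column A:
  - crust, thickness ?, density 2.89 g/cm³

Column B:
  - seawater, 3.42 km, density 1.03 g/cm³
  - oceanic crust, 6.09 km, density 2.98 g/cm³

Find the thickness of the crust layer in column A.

Take the compensation level at the base of the deeper column (depth z_c below the surface of column A) and equate Σ ρ_i t_i down to z_c; mantle fills any gap and the z_c terms cancel.
Column A: x×2.89 + (z_c − 0 − x)×3.27
Column B: 1.5×0 + 3.42×1.03 + 6.09×2.98 + (z_c − 1.5 − 9.51)×3.27
The z_c×3.27 term appears on both sides and cancels. Collect the known terms of each column as K = Σ(ρt)_known − 3.27 × (depth of known layers): K_A = 0 − 3.27×0 = 0; K_B = 21.6708 − 3.27×(1.5 + 9.51) = −14.3319.
Balance: K_A − x×(3.27 − 2.89) = K_B, so x = (K_A − K_B)/(3.27 − 2.89) = 14.3319/0.38 = 37.7 km.

37.7 km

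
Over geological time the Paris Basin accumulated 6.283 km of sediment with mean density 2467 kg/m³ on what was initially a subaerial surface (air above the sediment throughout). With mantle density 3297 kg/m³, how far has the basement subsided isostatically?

4.7 km

Subaerial load: s = t ρ_sed / ρ_m = 6.283 km × 2467/3297 = 4.7 km.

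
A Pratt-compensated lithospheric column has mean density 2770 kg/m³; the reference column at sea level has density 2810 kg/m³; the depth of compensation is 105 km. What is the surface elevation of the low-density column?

1.52 km

ρ_ref D = ρ (D + h) → h = D (ρ_ref − ρ)/ρ.
h = 105 km × (2810 − 2770)/2770 = 1.52 km.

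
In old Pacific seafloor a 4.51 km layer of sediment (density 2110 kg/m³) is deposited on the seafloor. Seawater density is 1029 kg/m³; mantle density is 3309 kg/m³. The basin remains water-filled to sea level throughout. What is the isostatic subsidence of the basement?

Submarine loading: the sediment displaces seawater, and the subsidence is in turn flooded, so s (ρ_m − ρ_w) = t (ρ_sed − ρ_w).
s = 4.51 km × (2110 − 1029) / (3309 − 1029) = 2.14 km.

2.14 km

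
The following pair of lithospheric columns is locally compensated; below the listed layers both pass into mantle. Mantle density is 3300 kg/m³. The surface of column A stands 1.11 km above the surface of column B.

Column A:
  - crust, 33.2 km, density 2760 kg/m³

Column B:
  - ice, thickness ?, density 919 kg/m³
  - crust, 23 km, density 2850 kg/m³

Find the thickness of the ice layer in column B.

Take the compensation level at the base of the deeper column (depth z_c below the surface of column A) and equate Σ ρ_i t_i down to z_c; mantle fills any gap and the z_c terms cancel.
Column A: 33.2×2760 + (z_c − 33.2)×3300
Column B: 1.11×0 + x×919 + 23×2850 + (z_c − 1.11 − 23 − x)×3300
The z_c×3300 term appears on both sides and cancels. Collect the known terms of each column as K = Σ(ρt)_known − 3300 × (depth of known layers): K_A = 91632 − 3300×33.2 = −17928; K_B = 65550 − 3300×(1.11 + 23) = −14013.
Balance: K_A = K_B − x×(3300 − 919), so x = (K_B − K_A)/(3300 − 919) = 3915/2381 = 1.64 km.

1.64 km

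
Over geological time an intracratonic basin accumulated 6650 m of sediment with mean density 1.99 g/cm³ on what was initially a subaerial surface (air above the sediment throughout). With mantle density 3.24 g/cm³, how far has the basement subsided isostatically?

4080 m

Subaerial load: s = t ρ_sed / ρ_m = 6650 m × 1.99/3.24 = 4080 m.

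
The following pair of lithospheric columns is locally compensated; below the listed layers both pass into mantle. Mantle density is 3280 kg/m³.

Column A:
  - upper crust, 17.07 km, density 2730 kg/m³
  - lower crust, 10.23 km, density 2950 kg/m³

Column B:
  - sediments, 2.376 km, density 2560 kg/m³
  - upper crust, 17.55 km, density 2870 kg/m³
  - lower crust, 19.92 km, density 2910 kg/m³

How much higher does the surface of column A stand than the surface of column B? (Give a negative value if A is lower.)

−1.07 km

For any compensation level in the mantle, the mantle terms cancel and isostasy reduces to e = (Σt_A − Σt_B) − (Σ(ρt)_A − Σ(ρt)_B) / ρ_m.
Σt_A = 27.3 km; Σt_B = 39.846 km; Σ(ρt)_A = 76779.6; Σ(ρt)_B = 114418.26 (in km·kg/m³).
e = (27.3 − 39.846) − (76779.6 − 114418.26) / 3280 = −1.07 km.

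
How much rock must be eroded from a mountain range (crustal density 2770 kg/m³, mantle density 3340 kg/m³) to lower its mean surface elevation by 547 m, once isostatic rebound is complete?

3210 m

Net drop Δ = e − u = e − e ρ_c/ρ_m = e (ρ_m − ρ_c)/ρ_m.
e = Δ ρ_m/(ρ_m − ρ_c) = 547 m × 3340/570 = 3210 m.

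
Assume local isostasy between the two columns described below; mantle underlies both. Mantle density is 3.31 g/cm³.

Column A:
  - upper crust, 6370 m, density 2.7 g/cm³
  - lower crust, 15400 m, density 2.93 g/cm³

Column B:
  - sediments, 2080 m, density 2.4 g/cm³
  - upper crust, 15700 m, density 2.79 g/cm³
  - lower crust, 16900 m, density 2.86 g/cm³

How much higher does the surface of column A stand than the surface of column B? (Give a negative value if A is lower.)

For any compensation level in the mantle, the mantle terms cancel and isostasy reduces to e = (Σt_A − Σt_B) − (Σ(ρt)_A − Σ(ρt)_B) / ρ_m.
Σt_A = 21770 m; Σt_B = 34680 m; Σ(ρt)_A = 62321; Σ(ρt)_B = 97129 (in m·g/cm³).
e = (21770 − 34680) − (62321 − 97129) / 3.31 = −2390 m.

−2390 m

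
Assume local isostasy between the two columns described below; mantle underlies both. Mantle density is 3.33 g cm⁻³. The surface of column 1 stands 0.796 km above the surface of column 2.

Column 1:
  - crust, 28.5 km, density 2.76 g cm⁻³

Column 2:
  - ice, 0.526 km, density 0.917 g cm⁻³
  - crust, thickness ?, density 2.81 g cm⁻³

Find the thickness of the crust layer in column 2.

23.7 km

Take the compensation level at the base of the deeper column (depth z_c below the surface of column 1) and equate Σ ρ_i t_i down to z_c; mantle fills any gap and the z_c terms cancel.
Column 1: 28.5×2.76 + (z_c − 28.5)×3.33
Column 2: 0.796×0 + 0.526×0.917 + x×2.81 + (z_c − 0.796 − 0.526 − x)×3.33
The z_c×3.33 term appears on both sides and cancels. Collect the known terms of each column as K = Σ(ρt)_known − 3.33 × (depth of known layers): K_1 = 78.66 − 3.33×28.5 = −16.245; K_2 = 0.482342 − 3.33×(0.796 + 0.526) = −3.919918.
Balance: K_1 = K_2 − x×(3.33 − 2.81), so x = (K_2 − K_1)/(3.33 − 2.81) = 12.3251/0.52 = 23.7 km.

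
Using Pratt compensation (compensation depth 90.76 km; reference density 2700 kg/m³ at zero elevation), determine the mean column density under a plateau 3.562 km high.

Pratt balance: ρ_ref D = ρ (D + h).
ρ = ρ_ref D/(D + h) = 2700 × 90.76 km/(90.76 km + 3.562 km) = 2600 kg/m³.

2600 kg/m³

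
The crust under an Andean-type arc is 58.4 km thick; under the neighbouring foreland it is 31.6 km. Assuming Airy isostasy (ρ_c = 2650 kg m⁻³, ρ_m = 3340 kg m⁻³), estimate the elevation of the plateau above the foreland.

Excess crust Δ = 58.4 km − 31.6 km = 26.8 km, split between elevation h and root r with h + r = Δ.
Airy balance ρ_c h = (ρ_m − ρ_c) r gives r = h ρ_c/(ρ_m − ρ_c), so h (1 + ρ_c/(ρ_m − ρ_c)) = Δ, i.e. h = Δ (ρ_m − ρ_c)/ρ_m.
h = 26.8 km × 690/3340 = 5.54 km.

5.54 km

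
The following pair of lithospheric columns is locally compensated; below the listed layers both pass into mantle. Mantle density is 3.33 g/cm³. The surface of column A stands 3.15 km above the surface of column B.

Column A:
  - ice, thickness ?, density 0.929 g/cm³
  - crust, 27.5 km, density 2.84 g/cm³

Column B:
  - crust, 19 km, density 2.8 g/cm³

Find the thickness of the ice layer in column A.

Take the compensation level at the base of the deeper column (depth z_c below the surface of column A) and equate Σ ρ_i t_i down to z_c; mantle fills any gap and the z_c terms cancel.
Column A: x×0.929 + 27.5×2.84 + (z_c − 27.5 − x)×3.33
Column B: 3.15×0 + 19×2.8 + (z_c − 3.15 − 19)×3.33
The z_c×3.33 term appears on both sides and cancels. Collect the known terms of each column as K = Σ(ρt)_known − 3.33 × (depth of known layers): K_A = 78.1 − 3.33×27.5 = −13.475; K_B = 53.2 − 3.33×(3.15 + 19) = −20.5595.
Balance: K_A − x×(3.33 − 0.929) = K_B, so x = (K_A − K_B)/(3.33 − 0.929) = 7.0845/2.401 = 2.95 km.

2.95 km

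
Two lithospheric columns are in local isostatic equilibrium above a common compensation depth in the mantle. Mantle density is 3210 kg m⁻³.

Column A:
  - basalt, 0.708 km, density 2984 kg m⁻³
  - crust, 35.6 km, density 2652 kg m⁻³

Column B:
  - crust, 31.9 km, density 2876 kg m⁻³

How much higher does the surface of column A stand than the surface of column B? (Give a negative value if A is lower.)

2.92 km

For any compensation level in the mantle, the mantle terms cancel and isostasy reduces to e = (Σt_A − Σt_B) − (Σ(ρt)_A − Σ(ρt)_B) / ρ_m.
Σt_A = 36.308 km; Σt_B = 31.9 km; Σ(ρt)_A = 96523.872; Σ(ρt)_B = 91744.4 (in km·kg m⁻³).
e = (36.308 − 31.9) − (96523.872 − 91744.4) / 3210 = 2.92 km.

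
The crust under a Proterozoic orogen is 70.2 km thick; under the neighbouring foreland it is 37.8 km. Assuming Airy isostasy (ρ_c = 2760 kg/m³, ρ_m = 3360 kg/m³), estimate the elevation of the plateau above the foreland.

5.79 km

Excess crust Δ = 70.2 km − 37.8 km = 32.4 km, split between elevation h and root r with h + r = Δ.
Airy balance ρ_c h = (ρ_m − ρ_c) r gives r = h ρ_c/(ρ_m − ρ_c), so h (1 + ρ_c/(ρ_m − ρ_c)) = Δ, i.e. h = Δ (ρ_m − ρ_c)/ρ_m.
h = 32.4 km × 600/3360 = 5.79 km.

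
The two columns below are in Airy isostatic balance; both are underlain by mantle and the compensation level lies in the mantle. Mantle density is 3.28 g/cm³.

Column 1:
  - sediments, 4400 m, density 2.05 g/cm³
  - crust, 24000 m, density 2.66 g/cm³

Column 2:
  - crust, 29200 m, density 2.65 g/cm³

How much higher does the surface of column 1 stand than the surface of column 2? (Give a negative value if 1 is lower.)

578 m

For any compensation level in the mantle, the mantle terms cancel and isostasy reduces to e = (Σt_1 − Σt_2) − (Σ(ρt)_1 − Σ(ρt)_2) / ρ_m.
Σt_1 = 28400 m; Σt_2 = 29200 m; Σ(ρt)_1 = 72860; Σ(ρt)_2 = 77380 (in m·g/cm³).
e = (28400 − 29200) − (72860 − 77380) / 3.28 = 578 m.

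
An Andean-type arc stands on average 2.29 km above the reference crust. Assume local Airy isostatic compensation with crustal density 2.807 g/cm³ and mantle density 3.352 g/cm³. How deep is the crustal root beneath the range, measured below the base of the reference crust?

11.8 km

Balancing pressure at the compensation depth: the weight of the topography is balanced by the buoyancy of the root, ρ_c h = (ρ_m − ρ_c) r.
r = h · ρ_c / (ρ_m − ρ_c) = 2.29 km × 2.807 / (3.352 − 2.807) = 11.8 km.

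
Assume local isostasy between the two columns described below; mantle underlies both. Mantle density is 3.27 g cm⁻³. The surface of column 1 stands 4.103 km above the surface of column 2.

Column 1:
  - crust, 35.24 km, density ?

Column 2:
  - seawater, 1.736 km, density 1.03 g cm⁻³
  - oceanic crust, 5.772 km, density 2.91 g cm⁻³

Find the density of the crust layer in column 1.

Take the compensation level at the base of the deeper column (depth z_c below the surface of column 1) and equate Σ ρ_i t_i down to z_c; mantle fills any gap and the z_c terms cancel.
Column 1: 35.24×ρ + (z_c − 35.24)×3.27
Column 2: 4.103×0 + 1.736×1.03 + 5.772×2.91 + (z_c − 4.103 − 7.508)×3.27
The z_c×3.27 term appears on both sides and cancels. Collect the known terms of each column as K = Σ(ρt)_known − 3.27 × (depth of known layers): K_1 = 0 − 3.27×35.24 = −115.2348; K_2 = 18.5846 − 3.27×(4.103 + 7.508) = −19.38337.
Balance: K_1 + 35.24×ρ = K_2, so ρ = (K_2 − K_1)/35.24 = 95.8514/35.24 = 2.72 g cm⁻³.

2.72 g cm⁻³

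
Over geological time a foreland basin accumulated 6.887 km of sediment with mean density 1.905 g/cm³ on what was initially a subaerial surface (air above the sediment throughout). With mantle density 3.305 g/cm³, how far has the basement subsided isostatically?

3.97 km

Subaerial load: s = t ρ_sed / ρ_m = 6.887 km × 1.905/3.305 = 3.97 km.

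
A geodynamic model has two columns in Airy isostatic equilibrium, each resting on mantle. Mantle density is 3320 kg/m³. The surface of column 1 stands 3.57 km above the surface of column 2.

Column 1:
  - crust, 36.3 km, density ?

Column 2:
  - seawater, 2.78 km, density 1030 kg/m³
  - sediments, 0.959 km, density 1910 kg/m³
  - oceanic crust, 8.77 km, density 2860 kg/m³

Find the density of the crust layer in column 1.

2670 kg/m³

Take the compensation level at the base of the deeper column (depth z_c below the surface of column 1) and equate Σ ρ_i t_i down to z_c; mantle fills any gap and the z_c terms cancel.
Column 1: 36.3×ρ + (z_c − 36.3)×3320
Column 2: 3.57×0 + 2.78×1030 + 0.959×1910 + 8.77×2860 + (z_c − 3.57 − 12.509)×3320
The z_c×3320 term appears on both sides and cancels. Collect the known terms of each column as K = Σ(ρt)_known − 3320 × (depth of known layers): K_1 = 0 − 3320×36.3 = −120516; K_2 = 29777.29 − 3320×(3.57 + 12.509) = −23604.99.
Balance: K_1 + 36.3×ρ = K_2, so ρ = (K_2 − K_1)/36.3 = 96911/36.3 = 2670 kg/m³.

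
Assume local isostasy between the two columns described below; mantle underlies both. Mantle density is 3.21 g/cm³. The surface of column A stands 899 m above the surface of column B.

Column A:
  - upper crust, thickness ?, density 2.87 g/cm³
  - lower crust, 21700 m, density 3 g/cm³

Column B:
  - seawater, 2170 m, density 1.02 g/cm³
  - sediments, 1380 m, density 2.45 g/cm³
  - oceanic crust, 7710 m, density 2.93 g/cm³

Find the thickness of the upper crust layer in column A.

18500 m

Take the compensation level at the base of the deeper column (depth z_c below the surface of column A) and equate Σ ρ_i t_i down to z_c; mantle fills any gap and the z_c terms cancel.
Column A: x×2.87 + 21700×3 + (z_c − 21700 − x)×3.21
Column B: 899×0 + 2170×1.02 + 1380×2.45 + 7710×2.93 + (z_c − 899 − 11260)×3.21
The z_c×3.21 term appears on both sides and cancels. Collect the known terms of each column as K = Σ(ρt)_known − 3.21 × (depth of known layers): K_A = 65100 − 3.21×21700 = −4557; K_B = 28184.7 − 3.21×(899 + 11260) = −10845.69.
Balance: K_A − x×(3.21 − 2.87) = K_B, so x = (K_A − K_B)/(3.21 − 2.87) = 6288.69/0.34 = 18500 m.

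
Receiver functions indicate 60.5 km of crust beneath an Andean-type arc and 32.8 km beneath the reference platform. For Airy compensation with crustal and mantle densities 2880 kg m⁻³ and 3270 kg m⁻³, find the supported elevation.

3.3 km

Excess crust Δ = 60.5 km − 32.8 km = 27.7 km, split between elevation h and root r with h + r = Δ.
Airy balance ρ_c h = (ρ_m − ρ_c) r gives r = h ρ_c/(ρ_m − ρ_c), so h (1 + ρ_c/(ρ_m − ρ_c)) = Δ, i.e. h = Δ (ρ_m − ρ_c)/ρ_m.
h = 27.7 km × 390/3270 = 3.3 km.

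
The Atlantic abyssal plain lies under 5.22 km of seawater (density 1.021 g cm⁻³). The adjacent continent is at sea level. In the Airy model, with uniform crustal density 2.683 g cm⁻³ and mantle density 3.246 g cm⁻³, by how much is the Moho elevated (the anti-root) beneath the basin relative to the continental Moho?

15.4 km

For local isostatic compensation: replacing crust with seawater at the top is compensated by replacing crust with mantle at the base: d (ρ_c − ρ_w) = a (ρ_m − ρ_c).
a = d (ρ_c − ρ_w)/(ρ_m − ρ_c) = 5.22 km × 1.662/0.563 = 15.4 km.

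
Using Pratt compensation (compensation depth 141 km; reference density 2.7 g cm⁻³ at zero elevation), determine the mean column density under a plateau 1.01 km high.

Pratt balance: ρ_ref D = ρ (D + h).
ρ = ρ_ref D/(D + h) = 2.7 × 141 km/(141 km + 1.01 km) = 2.68 g cm⁻³.

2.68 g cm⁻³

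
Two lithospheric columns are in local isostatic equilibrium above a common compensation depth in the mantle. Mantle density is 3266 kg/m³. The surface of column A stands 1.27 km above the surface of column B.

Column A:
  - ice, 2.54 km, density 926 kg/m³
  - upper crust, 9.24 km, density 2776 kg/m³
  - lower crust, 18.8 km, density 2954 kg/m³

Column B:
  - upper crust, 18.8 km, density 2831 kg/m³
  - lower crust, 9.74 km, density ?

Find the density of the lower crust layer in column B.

Take the compensation level at the base of the deeper column (depth z_c below the surface of column A) and equate Σ ρ_i t_i down to z_c; mantle fills any gap and the z_c terms cancel.
Column A: 2.54×926 + 9.24×2776 + 18.8×2954 + (z_c − 30.58)×3266
Column B: 1.27×0 + 18.8×2831 + 9.74×ρ + (z_c − 1.27 − 28.54)×3266
The z_c×3266 term appears on both sides and cancels. Collect the known terms of each column as K = Σ(ρt)_known − 3266 × (depth of known layers): K_A = 83537.48 − 3266×30.58 = −16336.8; K_B = 53222.8 − 3266×(1.27 + 28.54) = −44136.66.
Balance: K_A = K_B + 9.74×ρ, so ρ = (K_A − K_B)/9.74 = 27799.9/9.74 = 2850 kg/m³.

2850 kg/m³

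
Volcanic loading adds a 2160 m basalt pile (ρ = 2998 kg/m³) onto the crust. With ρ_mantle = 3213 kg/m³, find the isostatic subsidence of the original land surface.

Subaerial loading: s = t ρ_load / ρ_m.
s = 2160 m × 2998/3213 = 2020 m.

2020 m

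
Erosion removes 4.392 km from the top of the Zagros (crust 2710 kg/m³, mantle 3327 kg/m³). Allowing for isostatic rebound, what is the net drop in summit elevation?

0.815 km

Rebound u = e ρ_c/ρ_m = 4.392 km × 2710/3327 = 3.577 km.
Net surface drop = e − u = 4.392 km − 3.577 km = e (ρ_m − ρ_c)/ρ_m = 0.815 km.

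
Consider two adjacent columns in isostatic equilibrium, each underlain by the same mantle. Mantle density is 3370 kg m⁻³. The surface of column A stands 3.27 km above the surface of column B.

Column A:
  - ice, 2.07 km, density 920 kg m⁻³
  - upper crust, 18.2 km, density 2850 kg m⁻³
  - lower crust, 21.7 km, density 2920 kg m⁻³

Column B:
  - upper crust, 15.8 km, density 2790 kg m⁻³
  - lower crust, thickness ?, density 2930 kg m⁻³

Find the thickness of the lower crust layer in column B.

Take the compensation level at the base of the deeper column (depth z_c below the surface of column A) and equate Σ ρ_i t_i down to z_c; mantle fills any gap and the z_c terms cancel.
Column A: 2.07×920 + 18.2×2850 + 21.7×2920 + (z_c − 41.97)×3370
Column B: 3.27×0 + 15.8×2790 + x×2930 + (z_c − 3.27 − 15.8 − x)×3370
The z_c×3370 term appears on both sides and cancels. Collect the known terms of each column as K = Σ(ρt)_known − 3370 × (depth of known layers): K_A = 117138.4 − 3370×41.97 = −24300.5; K_B = 44082 − 3370×(3.27 + 15.8) = −20183.9.
Balance: K_A = K_B − x×(3370 − 2930), so x = (K_B − K_A)/(3370 − 2930) = 4116.6/440 = 9.36 km.

9.36 km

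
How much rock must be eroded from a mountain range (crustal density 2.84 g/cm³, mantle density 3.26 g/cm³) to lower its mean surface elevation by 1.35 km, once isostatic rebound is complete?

Net drop Δ = e − u = e − e ρ_c/ρ_m = e (ρ_m − ρ_c)/ρ_m.
e = Δ ρ_m/(ρ_m − ρ_c) = 1.35 km × 3.26/0.42 = 10.5 km.

10.5 km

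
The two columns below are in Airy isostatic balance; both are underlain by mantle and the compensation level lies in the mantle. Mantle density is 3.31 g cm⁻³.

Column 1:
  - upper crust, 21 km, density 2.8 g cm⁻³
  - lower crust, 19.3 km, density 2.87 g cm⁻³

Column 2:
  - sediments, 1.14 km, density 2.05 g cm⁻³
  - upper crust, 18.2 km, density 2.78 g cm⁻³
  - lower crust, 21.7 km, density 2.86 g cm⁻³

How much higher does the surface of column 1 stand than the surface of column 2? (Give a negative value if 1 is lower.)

For any compensation level in the mantle, the mantle terms cancel and isostasy reduces to e = (Σt_1 − Σt_2) − (Σ(ρt)_1 − Σ(ρt)_2) / ρ_m.
Σt_1 = 40.3 km; Σt_2 = 41.04 km; Σ(ρt)_1 = 114.191; Σ(ρt)_2 = 114.995 (in km·g cm⁻³).
e = (40.3 − 41.04) − (114.191 − 114.995) / 3.31 = −0.497 km.

−0.497 km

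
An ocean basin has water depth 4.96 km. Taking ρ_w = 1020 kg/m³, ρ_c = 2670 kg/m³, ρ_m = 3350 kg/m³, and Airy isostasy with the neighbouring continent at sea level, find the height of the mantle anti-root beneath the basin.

For local isostatic compensation: replacing crust with seawater at the top is compensated by replacing crust with mantle at the base: d (ρ_c − ρ_w) = a (ρ_m − ρ_c).
a = d (ρ_c − ρ_w)/(ρ_m − ρ_c) = 4.96 km × 1650/680 = 12 km.

12 km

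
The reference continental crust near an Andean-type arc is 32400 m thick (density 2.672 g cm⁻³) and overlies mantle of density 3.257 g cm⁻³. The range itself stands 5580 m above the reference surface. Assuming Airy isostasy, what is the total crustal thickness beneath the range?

63500 m

Root depth r = h ρ_c / (ρ_m − ρ_c) = 5580 m × 2.672 / 0.585 = 25490 m.
Total thickness = T + h + r = 32400 m + 5580 m + 25490 m = 63500 m.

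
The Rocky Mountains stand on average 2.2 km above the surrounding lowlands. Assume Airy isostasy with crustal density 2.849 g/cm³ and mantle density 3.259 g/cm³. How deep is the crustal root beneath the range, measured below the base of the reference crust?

Equating mass per unit area of the two columns: the weight of the topography is balanced by the buoyancy of the root, ρ_c h = (ρ_m − ρ_c) r.
r = h · ρ_c / (ρ_m − ρ_c) = 2.2 km × 2.849 / (3.259 − 2.849) = 15.3 km.

15.3 km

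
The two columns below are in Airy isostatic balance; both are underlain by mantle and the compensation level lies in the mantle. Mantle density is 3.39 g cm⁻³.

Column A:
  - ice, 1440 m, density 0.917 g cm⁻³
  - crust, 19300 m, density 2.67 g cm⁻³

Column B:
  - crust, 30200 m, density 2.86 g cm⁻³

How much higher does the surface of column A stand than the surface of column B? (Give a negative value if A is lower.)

For any compensation level in the mantle, the mantle terms cancel and isostasy reduces to e = (Σt_A − Σt_B) − (Σ(ρt)_A − Σ(ρt)_B) / ρ_m.
Σt_A = 20740 m; Σt_B = 30200 m; Σ(ρt)_A = 52851.48; Σ(ρt)_B = 86372 (in m·g cm⁻³).
e = (20740 − 30200) − (52851.48 − 86372) / 3.39 = 428 m.

428 m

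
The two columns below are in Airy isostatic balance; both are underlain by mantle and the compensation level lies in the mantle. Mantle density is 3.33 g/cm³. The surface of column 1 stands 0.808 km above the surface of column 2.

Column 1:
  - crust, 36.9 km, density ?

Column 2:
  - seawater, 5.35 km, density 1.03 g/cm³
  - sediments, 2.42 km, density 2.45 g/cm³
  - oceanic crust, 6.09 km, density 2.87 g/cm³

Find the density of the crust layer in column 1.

Take the compensation level at the base of the deeper column (depth z_c below the surface of column 1) and equate Σ ρ_i t_i down to z_c; mantle fills any gap and the z_c terms cancel.
Column 1: 36.9×ρ + (z_c − 36.9)×3.33
Column 2: 0.808×0 + 5.35×1.03 + 2.42×2.45 + 6.09×2.87 + (z_c − 0.808 − 13.86)×3.33
The z_c×3.33 term appears on both sides and cancels. Collect the known terms of each column as K = Σ(ρt)_known − 3.33 × (depth of known layers): K_1 = 0 − 3.33×36.9 = −122.877; K_2 = 28.9178 − 3.33×(0.808 + 13.86) = −19.92664.
Balance: K_1 + 36.9×ρ = K_2, so ρ = (K_2 − K_1)/36.9 = 102.95/36.9 = 2.79 g/cm³.

2.79 g/cm³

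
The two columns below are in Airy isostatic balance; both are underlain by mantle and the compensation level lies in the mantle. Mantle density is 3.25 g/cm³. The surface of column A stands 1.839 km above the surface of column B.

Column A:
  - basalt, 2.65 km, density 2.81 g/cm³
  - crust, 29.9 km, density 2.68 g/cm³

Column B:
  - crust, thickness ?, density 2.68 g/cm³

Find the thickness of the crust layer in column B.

21.5 km

Take the compensation level at the base of the deeper column (depth z_c below the surface of column A) and equate Σ ρ_i t_i down to z_c; mantle fills any gap and the z_c terms cancel.
Column A: 2.65×2.81 + 29.9×2.68 + (z_c − 32.55)×3.25
Column B: 1.839×0 + x×2.68 + (z_c − 1.839 − 0 − x)×3.25
The z_c×3.25 term appears on both sides and cancels. Collect the known terms of each column as K = Σ(ρt)_known − 3.25 × (depth of known layers): K_A = 87.5785 − 3.25×32.55 = −18.209; K_B = 0 − 3.25×(1.839 + 0) = −5.97675.
Balance: K_A = K_B − x×(3.25 − 2.68), so x = (K_B − K_A)/(3.25 − 2.68) = 12.2322/0.57 = 21.5 km.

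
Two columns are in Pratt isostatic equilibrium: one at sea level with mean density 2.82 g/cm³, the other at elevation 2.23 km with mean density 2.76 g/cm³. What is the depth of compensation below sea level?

ρ_ref D = ρ (D + h) → D (ρ_ref − ρ) = ρ h.
D = ρ h/(ρ_ref − ρ) = 2.76 × 2.23 km/(2.82 − 2.76) = 103 km.

103 km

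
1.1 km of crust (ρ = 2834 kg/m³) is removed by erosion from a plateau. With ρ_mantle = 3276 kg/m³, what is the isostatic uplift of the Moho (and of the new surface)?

Unloading: uplift u = e ρ_c/ρ_m = 1.1 km × 2834/3276 = 0.952 km.

0.952 km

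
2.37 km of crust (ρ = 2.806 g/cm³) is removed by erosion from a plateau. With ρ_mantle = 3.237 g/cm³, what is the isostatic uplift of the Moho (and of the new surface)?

Unloading: uplift u = e ρ_c/ρ_m = 2.37 km × 2.806/3.237 = 2.05 km.

2.05 km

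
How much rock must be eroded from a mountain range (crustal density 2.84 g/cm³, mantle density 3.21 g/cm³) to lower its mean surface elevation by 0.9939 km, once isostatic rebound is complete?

8.62 km

Net drop Δ = e − u = e − e ρ_c/ρ_m = e (ρ_m − ρ_c)/ρ_m.
e = Δ ρ_m/(ρ_m − ρ_c) = 0.9939 km × 3.21/0.37 = 8.62 km.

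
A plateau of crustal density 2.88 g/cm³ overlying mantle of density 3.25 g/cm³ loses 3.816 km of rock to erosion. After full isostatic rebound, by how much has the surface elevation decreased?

Rebound u = e ρ_c/ρ_m = 3.816 km × 2.88/3.25 = 3.382 km.
Net surface drop = e − u = 3.816 km − 3.382 km = e (ρ_m − ρ_c)/ρ_m = 0.434 km.

0.434 km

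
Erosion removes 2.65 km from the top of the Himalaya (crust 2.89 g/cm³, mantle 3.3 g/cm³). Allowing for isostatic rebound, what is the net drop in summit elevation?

0.329 km

Rebound u = e ρ_c/ρ_m = 2.65 km × 2.89/3.3 = 2.321 km.
Net surface drop = e − u = 2.65 km − 2.321 km = e (ρ_m − ρ_c)/ρ_m = 0.329 km.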